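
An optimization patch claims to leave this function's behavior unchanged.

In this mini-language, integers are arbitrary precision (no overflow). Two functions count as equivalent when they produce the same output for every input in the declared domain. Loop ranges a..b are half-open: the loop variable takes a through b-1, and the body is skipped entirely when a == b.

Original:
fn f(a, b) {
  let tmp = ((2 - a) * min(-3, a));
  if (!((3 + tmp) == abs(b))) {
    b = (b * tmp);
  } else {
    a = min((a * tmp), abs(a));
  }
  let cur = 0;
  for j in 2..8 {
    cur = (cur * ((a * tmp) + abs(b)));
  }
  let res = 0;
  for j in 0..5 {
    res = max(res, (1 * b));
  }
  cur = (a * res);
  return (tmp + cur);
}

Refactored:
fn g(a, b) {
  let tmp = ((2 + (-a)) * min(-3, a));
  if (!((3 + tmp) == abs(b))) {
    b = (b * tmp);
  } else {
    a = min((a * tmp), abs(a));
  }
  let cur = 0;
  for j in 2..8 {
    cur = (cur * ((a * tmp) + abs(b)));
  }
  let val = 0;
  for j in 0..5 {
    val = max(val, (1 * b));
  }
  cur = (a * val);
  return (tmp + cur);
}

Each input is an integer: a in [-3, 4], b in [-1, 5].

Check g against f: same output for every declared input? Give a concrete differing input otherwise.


Comparing the listings, the differences include: local variable names differ, arithmetic usage differs.
One worked example (a=-1, b=3) — f: tmp=-9, then (!((3 + tmp) == abs(b))) is true, then b=-27, then cur=0, then (j=2), then cur=0, then (j=3), then cur=0, then (j=4), then cur=0, then (j=5), then cur=0, then (j=6), then cur=0, then (j=7), then cur=0, then res=0, then (j=0), then res=0, then (j=1), then res=0, then (j=2), then res=0, then (j=3), then res=0, then (j=4), then res=0, then cur=0, then returns -9; g: tmp=-9, then (!((3 + tmp) == abs(b))) is true, then b=-27, then cur=0, then (j=2), then cur=0, then (j=3), then cur=0, then (j=4), then cur=0, then (j=5), then cur=0, then (j=6), then cur=0, then (j=7), then cur=0, then val=0, then (j=0), then val=0, then (j=1), then val=0, then (j=2), then val=0, then (j=3), then val=0, then (j=4), then val=0, then cur=0, then returns -9; agreement on -9.
Sweeping the whole domain (56 inputs) finds no disagreement.
verdict: equivalent


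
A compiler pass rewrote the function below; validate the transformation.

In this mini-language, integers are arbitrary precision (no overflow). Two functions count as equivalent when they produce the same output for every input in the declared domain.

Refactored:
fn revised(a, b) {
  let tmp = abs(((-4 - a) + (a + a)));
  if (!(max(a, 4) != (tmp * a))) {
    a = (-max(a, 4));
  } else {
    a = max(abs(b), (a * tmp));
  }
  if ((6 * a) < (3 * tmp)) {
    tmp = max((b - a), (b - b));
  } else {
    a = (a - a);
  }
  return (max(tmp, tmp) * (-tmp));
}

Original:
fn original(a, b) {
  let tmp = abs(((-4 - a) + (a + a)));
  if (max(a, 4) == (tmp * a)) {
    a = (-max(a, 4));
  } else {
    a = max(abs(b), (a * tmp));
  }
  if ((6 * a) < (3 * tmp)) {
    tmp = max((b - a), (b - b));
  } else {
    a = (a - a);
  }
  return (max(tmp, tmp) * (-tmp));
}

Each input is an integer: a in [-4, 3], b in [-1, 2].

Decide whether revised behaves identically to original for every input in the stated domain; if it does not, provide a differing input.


Changes here: boolean connective usage differs, comparison usage differs; the full 32-point sweep finds no disagreement.
verdict: equivalent


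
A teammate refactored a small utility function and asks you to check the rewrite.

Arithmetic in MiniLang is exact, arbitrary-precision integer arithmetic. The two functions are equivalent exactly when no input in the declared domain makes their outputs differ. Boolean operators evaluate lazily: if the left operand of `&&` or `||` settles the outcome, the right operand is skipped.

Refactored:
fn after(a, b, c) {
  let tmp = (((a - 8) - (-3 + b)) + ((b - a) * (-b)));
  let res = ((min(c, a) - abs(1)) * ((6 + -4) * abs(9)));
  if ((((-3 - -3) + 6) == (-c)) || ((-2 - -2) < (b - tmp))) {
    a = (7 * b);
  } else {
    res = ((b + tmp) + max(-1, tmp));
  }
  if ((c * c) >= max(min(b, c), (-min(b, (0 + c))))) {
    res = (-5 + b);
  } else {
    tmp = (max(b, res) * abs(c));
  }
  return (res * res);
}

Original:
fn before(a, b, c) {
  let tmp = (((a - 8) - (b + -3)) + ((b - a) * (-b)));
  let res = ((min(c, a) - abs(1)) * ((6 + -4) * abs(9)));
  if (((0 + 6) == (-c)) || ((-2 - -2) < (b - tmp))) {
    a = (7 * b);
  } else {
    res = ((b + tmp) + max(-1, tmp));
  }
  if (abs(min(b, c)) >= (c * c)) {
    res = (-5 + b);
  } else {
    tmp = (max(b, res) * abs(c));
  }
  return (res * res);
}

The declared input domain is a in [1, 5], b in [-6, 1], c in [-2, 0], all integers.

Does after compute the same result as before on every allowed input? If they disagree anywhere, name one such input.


Run the pair on a=1, b=-6, c=-2.
before: tmp becomes -40; next res becomes -54; next (((0 + 6) == (-c)) || ((-2 - -2) < (b - tmp))) evaluates to true; next a becomes -42; next (abs(min(b, c)) >= (c * c)) evaluates to true; next res becomes -11; next final value 121
after: tmp becomes -40; next res becomes -54; next ((((-3 - -3) + 6) == (-c)) || ((-2 - -2) < (b - tmp))) evaluates to true; next a becomes -42; next ((c * c) >= max(min(b, c), (-min(b, (0 + c))))) evaluates to false; next tmp becomes -12; next final value 2916
121 against 2916: the behavior changed.
verdict: not equivalent; witness: a=1, b=-6, c=-2


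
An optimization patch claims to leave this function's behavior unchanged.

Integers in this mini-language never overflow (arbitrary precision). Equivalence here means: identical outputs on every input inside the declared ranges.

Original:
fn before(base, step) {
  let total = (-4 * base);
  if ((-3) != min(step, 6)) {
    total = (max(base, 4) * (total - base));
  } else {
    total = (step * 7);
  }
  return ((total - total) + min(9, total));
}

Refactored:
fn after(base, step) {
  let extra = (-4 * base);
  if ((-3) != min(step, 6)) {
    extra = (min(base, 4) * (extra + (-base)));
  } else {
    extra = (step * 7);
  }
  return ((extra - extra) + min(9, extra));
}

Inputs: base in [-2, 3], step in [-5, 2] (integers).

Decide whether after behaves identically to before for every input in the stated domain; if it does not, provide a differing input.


There is a counterexample at base=-2, step=-5: 9 on one side, -20 on the other.
before: total=8, then ((-3) != min(step, 6)) is true, then total=40, then returns 9
after: extra=8, then ((-3) != min(step, 6)) is true, then extra=-20, then returns -20
verdict: not equivalent; witness: base=-2, step=-5


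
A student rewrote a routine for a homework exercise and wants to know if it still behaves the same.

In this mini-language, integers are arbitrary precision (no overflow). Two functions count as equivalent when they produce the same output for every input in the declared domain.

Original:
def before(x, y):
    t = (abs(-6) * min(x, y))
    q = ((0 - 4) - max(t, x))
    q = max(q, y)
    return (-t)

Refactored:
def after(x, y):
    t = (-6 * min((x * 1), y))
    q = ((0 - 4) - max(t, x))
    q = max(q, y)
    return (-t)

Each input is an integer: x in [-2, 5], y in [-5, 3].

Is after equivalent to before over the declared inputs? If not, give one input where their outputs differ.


Try x=-2, y=-5.
before: t=-30, then q=-2, then q=-2, then returns 30
after: t=30, then q=-34, then q=-5, then returns -30
30 != -30, so the rewrite changes behavior.
verdict: not equivalent; witness: x=-2, y=-5


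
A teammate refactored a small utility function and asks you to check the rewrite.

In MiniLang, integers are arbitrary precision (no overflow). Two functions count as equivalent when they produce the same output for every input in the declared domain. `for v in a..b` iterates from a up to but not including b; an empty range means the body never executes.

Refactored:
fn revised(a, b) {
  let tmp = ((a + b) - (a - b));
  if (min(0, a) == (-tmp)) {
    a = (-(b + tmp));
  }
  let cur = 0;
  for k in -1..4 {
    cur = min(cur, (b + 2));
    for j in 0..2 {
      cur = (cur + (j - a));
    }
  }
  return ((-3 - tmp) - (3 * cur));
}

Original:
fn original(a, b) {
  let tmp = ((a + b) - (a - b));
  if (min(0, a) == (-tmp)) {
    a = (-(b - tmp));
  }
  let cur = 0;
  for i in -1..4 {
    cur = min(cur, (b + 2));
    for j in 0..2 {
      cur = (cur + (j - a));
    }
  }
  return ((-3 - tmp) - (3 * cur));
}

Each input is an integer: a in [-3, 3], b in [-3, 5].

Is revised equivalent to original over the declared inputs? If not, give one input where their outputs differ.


At a=-2, b=1: original gives 10, revised gives -35.
verdict: not equivalent; witness: a=-2, b=1


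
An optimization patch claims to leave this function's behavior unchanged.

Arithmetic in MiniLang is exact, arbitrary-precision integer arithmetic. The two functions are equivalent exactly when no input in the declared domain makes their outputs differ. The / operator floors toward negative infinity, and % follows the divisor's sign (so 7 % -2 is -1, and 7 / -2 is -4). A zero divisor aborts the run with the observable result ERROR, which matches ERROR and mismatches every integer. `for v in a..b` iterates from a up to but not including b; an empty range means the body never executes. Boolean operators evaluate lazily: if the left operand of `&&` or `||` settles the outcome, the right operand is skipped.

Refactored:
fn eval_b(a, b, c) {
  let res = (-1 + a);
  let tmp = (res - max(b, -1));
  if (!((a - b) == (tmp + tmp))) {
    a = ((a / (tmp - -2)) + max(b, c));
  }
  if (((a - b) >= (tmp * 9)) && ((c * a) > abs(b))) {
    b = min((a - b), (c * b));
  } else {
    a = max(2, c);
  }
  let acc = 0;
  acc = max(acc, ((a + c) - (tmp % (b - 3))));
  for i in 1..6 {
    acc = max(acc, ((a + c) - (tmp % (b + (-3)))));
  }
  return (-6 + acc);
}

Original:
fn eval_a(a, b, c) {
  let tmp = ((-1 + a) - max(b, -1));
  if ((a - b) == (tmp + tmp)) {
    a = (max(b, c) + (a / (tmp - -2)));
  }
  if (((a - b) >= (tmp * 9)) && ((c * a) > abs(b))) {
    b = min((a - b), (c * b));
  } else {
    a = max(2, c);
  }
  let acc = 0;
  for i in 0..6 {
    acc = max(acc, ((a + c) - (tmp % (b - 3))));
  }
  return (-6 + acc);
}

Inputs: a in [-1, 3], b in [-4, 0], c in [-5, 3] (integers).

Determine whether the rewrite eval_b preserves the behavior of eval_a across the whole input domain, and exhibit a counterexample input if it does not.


There is a counterexample at a=-1, b=-4, c=-5: ERROR on one side, -6 on the other.
eval_a: tmp=-1, then ((a - b) == (tmp + tmp)) is false, then (((a - b) >= (tmp * 9)) && ((c * a) > abs(b))) is true, then b=3, then acc=0, then (i=0), then a zero divisor aborts: ERROR
eval_b: res=-2, then tmp=-1, then (!((a - b) == (tmp + tmp))) is true, then a=-5, then (((a - b) >= (tmp * 9)) && ((c * a) > abs(b))) is true, then b=-1, then acc=0, then acc=0, then (i=1), then acc=0, then (i=2), then acc=0, then (i=3), then acc=0, then (i=4), then acc=0, then (i=5), then acc=0, then returns -6
verdict: not equivalent; witness: a=-1, b=-4, c=-5


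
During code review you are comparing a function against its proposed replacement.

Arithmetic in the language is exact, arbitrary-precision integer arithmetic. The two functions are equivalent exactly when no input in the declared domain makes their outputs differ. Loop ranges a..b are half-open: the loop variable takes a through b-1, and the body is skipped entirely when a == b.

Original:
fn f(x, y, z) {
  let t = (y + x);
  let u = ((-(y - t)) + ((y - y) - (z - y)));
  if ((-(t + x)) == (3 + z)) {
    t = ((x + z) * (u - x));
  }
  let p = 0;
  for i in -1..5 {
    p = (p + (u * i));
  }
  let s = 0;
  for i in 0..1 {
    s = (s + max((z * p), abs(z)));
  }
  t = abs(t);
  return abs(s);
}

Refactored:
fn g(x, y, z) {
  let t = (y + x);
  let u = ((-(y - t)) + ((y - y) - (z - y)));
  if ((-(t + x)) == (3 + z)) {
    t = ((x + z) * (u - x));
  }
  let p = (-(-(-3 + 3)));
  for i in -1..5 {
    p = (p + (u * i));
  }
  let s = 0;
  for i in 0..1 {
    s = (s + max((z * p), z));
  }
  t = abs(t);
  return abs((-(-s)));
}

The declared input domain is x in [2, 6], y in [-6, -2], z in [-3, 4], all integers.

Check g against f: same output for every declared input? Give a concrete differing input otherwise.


The rewrite breaks on x=2, y=-5, z=-3, where the results are 3 and 0.
f: t = -3; u = 0; ((-(t + x)) == (3 + z)) -> false; p = 0; [i=-1]; p = 0; [i=0]; p = 0; [i=1]; p = 0; [i=2]; p = 0; [i=3]; p = 0; [i=4]; p = 0; s = 0; [i=0]; s = 3; t = 3; return 3
g: t = -3; u = 0; ((-(t + x)) == (3 + z)) -> false; p = 0; [i=-1]; p = 0; [i=0]; p = 0; [i=1]; p = 0; [i=2]; p = 0; [i=3]; p = 0; [i=4]; p = 0; s = 0; [i=0]; s = 0; t = 3; return 0
verdict: not equivalent; witness: x=2, y=-5, z=-3


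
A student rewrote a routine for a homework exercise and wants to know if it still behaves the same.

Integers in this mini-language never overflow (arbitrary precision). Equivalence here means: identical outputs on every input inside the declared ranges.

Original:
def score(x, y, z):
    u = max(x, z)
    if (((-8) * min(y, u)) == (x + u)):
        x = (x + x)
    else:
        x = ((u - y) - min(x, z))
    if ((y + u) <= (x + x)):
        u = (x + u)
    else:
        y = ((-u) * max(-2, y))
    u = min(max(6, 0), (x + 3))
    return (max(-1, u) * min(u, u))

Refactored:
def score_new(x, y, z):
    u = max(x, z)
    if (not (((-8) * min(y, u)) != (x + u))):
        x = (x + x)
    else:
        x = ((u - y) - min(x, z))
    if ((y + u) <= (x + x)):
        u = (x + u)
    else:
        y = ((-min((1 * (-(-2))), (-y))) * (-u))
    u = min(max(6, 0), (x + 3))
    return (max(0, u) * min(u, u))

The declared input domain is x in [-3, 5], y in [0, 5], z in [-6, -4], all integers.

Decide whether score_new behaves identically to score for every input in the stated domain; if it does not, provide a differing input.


The rewrite breaks on x=-3, y=5, z=-4, where the results are 1 and 0.
score: u := -3 | (((-8) * min(y, u)) == (x + u)): false | x := -4 | ((y + u) <= (x + x)): false | y := 15 | u := -1 | result 1
score_new: u := -3 | (not (((-8) * min(y, u)) != (x + u))): false | x := -4 | ((y + u) <= (x + x)): false | y := 15 | u := -1 | result 0
verdict: not equivalent; witness: x=-3, y=5, z=-4


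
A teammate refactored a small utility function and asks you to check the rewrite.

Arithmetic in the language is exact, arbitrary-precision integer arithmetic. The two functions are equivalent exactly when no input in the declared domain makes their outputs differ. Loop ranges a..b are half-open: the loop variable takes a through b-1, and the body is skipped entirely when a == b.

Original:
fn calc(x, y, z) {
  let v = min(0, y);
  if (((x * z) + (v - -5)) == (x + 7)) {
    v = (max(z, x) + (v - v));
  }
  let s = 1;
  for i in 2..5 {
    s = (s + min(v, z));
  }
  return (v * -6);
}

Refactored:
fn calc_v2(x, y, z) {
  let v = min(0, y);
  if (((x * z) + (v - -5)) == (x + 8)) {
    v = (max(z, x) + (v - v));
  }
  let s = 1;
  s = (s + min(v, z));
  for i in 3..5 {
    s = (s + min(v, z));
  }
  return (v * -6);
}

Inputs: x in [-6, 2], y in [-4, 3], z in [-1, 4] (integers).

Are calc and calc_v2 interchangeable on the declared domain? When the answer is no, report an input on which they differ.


Try x=-6, y=-4, z=0.
calc: v=-4, then (((x * z) + (v - -5)) == (x + 7)) is true, then v=0, then s=1, then (i=2), then s=1, then (i=3), then s=1, then (i=4), then s=1, then returns 0
calc_v2: v=-4, then (((x * z) + (v - -5)) == (x + 8)) is false, then s=1, then s=-3, then (i=3), then s=-7, then (i=4), then s=-11, then returns 24
0 and 24 differ, so these are not the same function on this domain.
verdict: not equivalent; witness: x=-6, y=-4, z=0


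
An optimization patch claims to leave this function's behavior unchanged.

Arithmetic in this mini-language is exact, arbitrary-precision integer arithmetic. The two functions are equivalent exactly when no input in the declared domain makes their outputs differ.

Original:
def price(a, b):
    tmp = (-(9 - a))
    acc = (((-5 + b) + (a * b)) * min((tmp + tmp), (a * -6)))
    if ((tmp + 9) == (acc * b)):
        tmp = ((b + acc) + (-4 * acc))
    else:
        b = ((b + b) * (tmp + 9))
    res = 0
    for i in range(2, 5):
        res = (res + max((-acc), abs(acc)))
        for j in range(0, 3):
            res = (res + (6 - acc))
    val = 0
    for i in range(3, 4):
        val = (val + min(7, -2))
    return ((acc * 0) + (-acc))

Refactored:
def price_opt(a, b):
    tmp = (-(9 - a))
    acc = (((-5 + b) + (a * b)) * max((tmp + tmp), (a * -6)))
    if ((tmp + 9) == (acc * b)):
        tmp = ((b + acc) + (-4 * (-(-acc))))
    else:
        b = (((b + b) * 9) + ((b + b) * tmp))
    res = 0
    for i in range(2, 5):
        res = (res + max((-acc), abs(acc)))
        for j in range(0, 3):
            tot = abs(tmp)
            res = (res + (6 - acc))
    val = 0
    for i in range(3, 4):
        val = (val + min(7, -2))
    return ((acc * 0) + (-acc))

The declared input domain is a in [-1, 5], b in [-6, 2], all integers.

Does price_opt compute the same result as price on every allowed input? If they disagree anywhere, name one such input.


Input a=-1, b=-6: -100 from price versus 30 from price_opt.
verdict: not equivalent; witness: a=-1, b=-6


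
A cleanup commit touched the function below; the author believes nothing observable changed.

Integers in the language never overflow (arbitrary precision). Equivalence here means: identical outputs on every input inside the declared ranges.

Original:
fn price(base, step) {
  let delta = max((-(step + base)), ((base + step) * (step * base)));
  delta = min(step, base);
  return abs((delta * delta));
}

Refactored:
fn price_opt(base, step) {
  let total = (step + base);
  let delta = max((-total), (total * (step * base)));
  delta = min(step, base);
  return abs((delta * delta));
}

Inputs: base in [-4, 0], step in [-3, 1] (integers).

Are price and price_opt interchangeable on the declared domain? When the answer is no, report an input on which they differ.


The two are interchangeable: statement counts differ, plus arithmetic usage differs, plus local variable names differ, and every declared input agrees.
One worked example (base=-2, step=-1) — price: delta = 3; delta = -2; return 4; price_opt: total = -3; delta = 3; delta = -2; return 4; agreement on 4.
An exhaustive pass over the 25 declared inputs shows identical outputs.
verdict: equivalent


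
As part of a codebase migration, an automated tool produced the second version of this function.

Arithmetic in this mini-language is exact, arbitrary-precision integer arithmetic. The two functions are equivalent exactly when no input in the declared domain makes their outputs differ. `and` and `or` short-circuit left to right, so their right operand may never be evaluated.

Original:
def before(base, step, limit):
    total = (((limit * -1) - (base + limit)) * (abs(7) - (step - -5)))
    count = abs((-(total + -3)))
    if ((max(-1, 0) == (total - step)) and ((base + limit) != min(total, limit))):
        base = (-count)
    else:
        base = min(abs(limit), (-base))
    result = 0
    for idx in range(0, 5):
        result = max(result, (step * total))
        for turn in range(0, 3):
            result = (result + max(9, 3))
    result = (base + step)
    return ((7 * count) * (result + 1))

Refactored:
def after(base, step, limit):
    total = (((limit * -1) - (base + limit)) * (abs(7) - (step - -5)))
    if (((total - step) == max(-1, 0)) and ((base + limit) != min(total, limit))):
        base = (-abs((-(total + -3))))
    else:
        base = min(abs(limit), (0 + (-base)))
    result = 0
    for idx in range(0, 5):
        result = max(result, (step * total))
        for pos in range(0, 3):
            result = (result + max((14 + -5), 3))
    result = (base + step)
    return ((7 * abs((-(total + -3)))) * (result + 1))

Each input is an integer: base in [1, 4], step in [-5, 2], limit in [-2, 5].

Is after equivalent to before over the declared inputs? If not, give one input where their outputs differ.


Comparing the listings, the differences include: min/max/abs usage differs, arithmetic usage differs, statement counts differ, local variable names differ, constant usage differs.
One worked example (base=3, step=-3, limit=-2) — before: total = 5; count = 2; ((max(-1, 0) == (total - step)) and ((base + limit) != min(total, limit))) -> false; base = -3; result = 0; [idx=0]; result = 0; [turn=0]; result = 9; [turn=1]; result = 18; [turn=2]; result = 27; [idx=1]; result = 27; [turn=0]; result = 36; [turn=1]; result = 45; [turn=2]; result = 54; [idx=2]; result = 54; [turn=0]; result = 63; [turn=1]; result = 72; [turn=2]; result = 81; [idx=3]; result = 81; [turn=0]; result = 90; [turn=1]; result = 99; [turn=2]; result = 108; [idx=4]; result = 108; [turn=0]; result = 117; [turn=1]; result = 126; [turn=2]; result = 135; result = -6; return -70; after: total = 5; (((total - step) == max(-1, 0)) and ((base + limit) != min(total, limit))) -> false; base = -3; result = 0; [idx=0]; result = 0; [pos=0]; result = 9; [pos=1]; result = 18; [pos=2]; result = 27; [idx=1]; result = 27; [pos=0]; result = 36; [pos=1]; result = 45; [pos=2]; result = 54; [idx=2]; result = 54; [pos=0]; result = 63; [pos=1]; result = 72; [pos=2]; result = 81; [idx=3]; result = 81; [pos=0]; result = 90; [pos=1]; result = 99; [pos=2]; result = 108; [idx=4]; result = 108; [pos=0]; result = 117; [pos=1]; result = 126; [pos=2]; result = 135; result = -6; return -70; agreement on -70.
Sweeping the whole domain (256 inputs) finds no disagreement.
verdict: equivalent


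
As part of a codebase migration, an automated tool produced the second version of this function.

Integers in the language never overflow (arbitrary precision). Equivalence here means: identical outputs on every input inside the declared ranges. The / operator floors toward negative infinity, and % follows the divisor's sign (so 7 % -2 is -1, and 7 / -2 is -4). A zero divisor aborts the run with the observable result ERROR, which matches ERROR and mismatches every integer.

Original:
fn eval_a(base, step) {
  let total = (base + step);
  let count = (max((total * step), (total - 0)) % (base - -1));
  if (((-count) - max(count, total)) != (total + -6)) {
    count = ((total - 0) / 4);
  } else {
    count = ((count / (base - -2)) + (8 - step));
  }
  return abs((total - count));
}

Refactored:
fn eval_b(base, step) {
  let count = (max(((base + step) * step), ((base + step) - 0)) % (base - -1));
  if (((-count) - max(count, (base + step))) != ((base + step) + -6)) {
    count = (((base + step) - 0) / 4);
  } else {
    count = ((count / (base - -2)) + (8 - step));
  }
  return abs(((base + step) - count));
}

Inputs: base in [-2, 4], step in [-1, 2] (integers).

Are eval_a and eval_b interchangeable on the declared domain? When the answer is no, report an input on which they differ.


Side by side, the visible changes include: arithmetic usage differs, plus statement counts differ, plus local variable names differ.
One worked example (base=-1, step=1) — eval_a: total = 0; division by zero -> ERROR; eval_b: division by zero -> ERROR; agreement on ERROR.
Every one of the 28 inputs gives matching results.
verdict: equivalent


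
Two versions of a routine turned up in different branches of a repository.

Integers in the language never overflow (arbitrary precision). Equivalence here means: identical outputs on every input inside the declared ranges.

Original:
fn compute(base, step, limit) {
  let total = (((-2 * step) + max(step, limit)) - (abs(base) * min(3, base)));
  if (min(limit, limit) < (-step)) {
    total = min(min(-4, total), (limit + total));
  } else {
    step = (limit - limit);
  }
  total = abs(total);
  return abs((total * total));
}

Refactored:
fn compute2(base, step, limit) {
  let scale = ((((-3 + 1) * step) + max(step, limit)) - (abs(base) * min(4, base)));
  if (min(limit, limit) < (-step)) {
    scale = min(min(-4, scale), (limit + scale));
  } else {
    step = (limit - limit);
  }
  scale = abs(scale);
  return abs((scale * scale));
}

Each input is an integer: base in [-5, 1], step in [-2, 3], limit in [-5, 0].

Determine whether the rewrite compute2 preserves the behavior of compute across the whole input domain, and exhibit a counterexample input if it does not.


The edit looks behavioral (`3` became `4`), but over these ranges it never changes the outcome.
Spot check at base=1, step=1, limit=-3 — compute: total = -2; (min(limit, limit) < (-step)) -> true; total = -5; total = 5; return 25. compute2: scale = -2; (min(limit, limit) < (-step)) -> true; scale = -5; scale = 5; return 25. Both give 25.
An exhaustive pass over the 252 declared inputs shows identical outputs.
verdict: equivalent


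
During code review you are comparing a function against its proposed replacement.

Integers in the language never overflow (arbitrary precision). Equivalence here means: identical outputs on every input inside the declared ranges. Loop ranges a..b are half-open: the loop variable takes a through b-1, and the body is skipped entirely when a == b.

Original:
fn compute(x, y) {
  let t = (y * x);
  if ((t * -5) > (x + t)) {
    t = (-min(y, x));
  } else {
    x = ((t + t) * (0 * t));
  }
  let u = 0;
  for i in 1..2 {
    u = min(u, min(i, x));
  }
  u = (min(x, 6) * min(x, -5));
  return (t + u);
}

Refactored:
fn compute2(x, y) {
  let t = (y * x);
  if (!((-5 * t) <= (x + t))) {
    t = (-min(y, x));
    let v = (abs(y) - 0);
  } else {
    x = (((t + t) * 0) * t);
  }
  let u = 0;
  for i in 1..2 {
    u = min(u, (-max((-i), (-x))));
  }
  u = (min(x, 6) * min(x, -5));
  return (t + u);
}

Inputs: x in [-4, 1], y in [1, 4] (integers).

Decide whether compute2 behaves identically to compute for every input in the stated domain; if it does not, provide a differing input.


Although constant usage differs; also comparison usage differs; also boolean connective usage differs; also min/max/abs usage differs; also local variable names differ; also arithmetic usage differs; also statement counts differ, 24/24 inputs agree.
verdict: equivalent


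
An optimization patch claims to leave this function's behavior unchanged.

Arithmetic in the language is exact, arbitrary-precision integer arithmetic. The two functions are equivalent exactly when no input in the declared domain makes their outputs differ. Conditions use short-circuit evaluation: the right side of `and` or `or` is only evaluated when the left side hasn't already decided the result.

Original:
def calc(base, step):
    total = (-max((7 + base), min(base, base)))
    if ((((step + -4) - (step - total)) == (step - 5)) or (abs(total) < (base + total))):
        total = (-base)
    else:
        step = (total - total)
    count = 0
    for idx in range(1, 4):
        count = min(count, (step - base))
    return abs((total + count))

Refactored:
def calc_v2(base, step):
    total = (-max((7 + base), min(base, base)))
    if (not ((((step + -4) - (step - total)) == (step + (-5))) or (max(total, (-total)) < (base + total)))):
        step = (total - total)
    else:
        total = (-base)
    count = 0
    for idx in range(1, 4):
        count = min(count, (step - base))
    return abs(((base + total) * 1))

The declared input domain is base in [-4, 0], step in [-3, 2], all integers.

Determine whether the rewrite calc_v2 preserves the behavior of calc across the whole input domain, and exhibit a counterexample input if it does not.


On input base=-4, step=-3, calc returns 3 while calc_v2 returns 7.
verdict: not equivalent; witness: base=-4, step=-3


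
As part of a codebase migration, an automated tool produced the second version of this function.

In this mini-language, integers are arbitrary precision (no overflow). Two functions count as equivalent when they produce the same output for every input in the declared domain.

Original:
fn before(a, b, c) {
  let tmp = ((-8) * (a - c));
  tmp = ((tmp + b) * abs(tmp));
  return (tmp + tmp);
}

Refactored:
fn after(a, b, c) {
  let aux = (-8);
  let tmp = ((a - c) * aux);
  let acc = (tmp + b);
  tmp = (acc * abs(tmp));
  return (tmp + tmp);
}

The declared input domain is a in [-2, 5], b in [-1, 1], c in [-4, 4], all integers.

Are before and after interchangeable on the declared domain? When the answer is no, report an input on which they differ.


Behavior is preserved: although statement counts differ, and local variable names differ, the outputs never diverge.
As a probe, take a=0, b=1, c=-3: before runs tmp = -24; tmp = -552; return -1104; after runs aux = -8; tmp = -24; acc = -23; tmp = -552; return -1104; both end at -1104.
Checked all 216 inputs in the declared domain: the outputs agree on every one.
verdict: equivalent


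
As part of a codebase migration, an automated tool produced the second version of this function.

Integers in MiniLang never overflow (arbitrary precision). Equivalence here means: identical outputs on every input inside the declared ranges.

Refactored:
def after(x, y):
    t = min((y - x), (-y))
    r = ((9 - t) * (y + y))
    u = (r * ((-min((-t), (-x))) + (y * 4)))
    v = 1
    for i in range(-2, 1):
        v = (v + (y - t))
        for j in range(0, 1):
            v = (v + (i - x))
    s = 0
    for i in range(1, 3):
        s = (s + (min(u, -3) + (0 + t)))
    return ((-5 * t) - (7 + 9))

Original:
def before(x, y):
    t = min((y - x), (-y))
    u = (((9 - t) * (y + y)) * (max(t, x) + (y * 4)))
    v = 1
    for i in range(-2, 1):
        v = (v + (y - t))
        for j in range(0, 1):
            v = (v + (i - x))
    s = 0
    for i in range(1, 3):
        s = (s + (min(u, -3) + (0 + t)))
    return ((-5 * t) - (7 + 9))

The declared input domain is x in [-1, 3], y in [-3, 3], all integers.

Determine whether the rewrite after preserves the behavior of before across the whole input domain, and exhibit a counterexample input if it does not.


The two versions differ — the changes include local variable names differ, and statement counts differ, and min/max/abs usage differs.
Tracing x=2, y=3: before: t becomes -3; next u becomes 1008; next v becomes 1; next at i=-2:; next v becomes 7; next at j=0:; next v becomes 3; next at i=-1:; next v becomes 9; next at j=0:; next v becomes 6; next at i=0:; next v becomes 12; next at j=0:; next v becomes 10; next s becomes 0; next at i=1:; next s becomes -6; next at i=2:; next s becomes -12; next final value -1 | after: t becomes -3; next r becomes 72; next u becomes 1008; next v becomes 1; next at i=-2:; next v becomes 7; next at j=0:; next v becomes 3; next at i=-1:; next v becomes 9; next at j=0:; next v becomes 6; next at i=0:; next v becomes 12; next at j=0:; next v becomes 10; next s becomes 0; next at i=1:; next s becomes -6; next at i=2:; next s becomes -12; next final value -1 — matching result -1.
Sweeping the whole domain (35 inputs) finds no disagreement.
verdict: equivalent


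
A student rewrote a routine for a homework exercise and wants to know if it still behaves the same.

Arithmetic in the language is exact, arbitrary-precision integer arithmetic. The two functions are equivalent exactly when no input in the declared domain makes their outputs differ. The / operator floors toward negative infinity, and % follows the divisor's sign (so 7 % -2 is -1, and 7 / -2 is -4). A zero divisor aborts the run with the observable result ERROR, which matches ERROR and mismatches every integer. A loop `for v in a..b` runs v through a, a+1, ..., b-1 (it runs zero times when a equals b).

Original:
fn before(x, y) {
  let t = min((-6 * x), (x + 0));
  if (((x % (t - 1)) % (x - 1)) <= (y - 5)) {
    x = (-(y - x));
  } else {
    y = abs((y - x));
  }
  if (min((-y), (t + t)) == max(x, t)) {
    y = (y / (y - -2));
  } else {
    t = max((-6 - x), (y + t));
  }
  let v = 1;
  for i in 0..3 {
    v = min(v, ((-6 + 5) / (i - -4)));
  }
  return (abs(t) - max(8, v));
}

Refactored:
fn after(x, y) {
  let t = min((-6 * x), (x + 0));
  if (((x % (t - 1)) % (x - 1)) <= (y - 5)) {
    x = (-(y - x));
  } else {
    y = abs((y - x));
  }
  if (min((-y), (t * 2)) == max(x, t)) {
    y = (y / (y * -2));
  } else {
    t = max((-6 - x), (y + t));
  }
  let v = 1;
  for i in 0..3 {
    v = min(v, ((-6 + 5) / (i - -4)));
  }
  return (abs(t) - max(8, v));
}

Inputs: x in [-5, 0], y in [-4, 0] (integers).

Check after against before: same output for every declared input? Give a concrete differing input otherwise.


Not equivalent: x=0, y=0 separates them (-8 vs ERROR).
before: t=0, then (((x % (t - 1)) % (x - 1)) <= (y - 5)) is false, then y=0, then (min((-y), (t + t)) == max(x, t)) is true, then y=0, then v=1, then (i=0), then v=-1, then (i=1), then v=-1, then (i=2), then v=-1, then returns -8
after: t=0, then (((x % (t - 1)) % (x - 1)) <= (y - 5)) is false, then y=0, then (min((-y), (t * 2)) == max(x, t)) is true, then a zero divisor aborts: ERROR
verdict: not equivalent; witness: x=0, y=0


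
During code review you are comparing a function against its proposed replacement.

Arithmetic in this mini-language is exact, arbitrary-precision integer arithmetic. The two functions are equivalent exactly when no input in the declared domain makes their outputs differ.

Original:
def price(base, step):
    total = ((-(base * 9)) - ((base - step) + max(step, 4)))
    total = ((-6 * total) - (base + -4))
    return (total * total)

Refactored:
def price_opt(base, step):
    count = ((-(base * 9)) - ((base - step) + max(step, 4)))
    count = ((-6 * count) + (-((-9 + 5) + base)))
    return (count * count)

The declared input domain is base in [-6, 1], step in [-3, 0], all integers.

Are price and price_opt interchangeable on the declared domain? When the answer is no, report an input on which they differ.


Changes here: local variable names differ; also constant usage differs; also arithmetic usage differs; the full 32-point sweep finds no disagreement.
verdict: equivalent


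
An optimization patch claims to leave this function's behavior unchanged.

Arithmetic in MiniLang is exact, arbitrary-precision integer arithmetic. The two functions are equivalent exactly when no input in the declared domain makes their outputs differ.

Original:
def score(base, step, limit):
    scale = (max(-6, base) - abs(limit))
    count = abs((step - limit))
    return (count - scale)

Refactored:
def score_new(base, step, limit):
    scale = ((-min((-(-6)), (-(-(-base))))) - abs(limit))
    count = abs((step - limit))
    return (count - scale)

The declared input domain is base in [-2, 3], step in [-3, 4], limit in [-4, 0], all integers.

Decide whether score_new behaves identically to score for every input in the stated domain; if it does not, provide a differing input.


Comparing the listings, the differences include: min/max/abs usage differs.
As a probe, take base=1, step=-1, limit=-1: score runs scale := 0 | count := 0 | result 0; score_new runs scale := 0 | count := 0 | result 0; both end at 0.
Checked all 240 inputs in the declared domain: the outputs agree on every one.
verdict: equivalent


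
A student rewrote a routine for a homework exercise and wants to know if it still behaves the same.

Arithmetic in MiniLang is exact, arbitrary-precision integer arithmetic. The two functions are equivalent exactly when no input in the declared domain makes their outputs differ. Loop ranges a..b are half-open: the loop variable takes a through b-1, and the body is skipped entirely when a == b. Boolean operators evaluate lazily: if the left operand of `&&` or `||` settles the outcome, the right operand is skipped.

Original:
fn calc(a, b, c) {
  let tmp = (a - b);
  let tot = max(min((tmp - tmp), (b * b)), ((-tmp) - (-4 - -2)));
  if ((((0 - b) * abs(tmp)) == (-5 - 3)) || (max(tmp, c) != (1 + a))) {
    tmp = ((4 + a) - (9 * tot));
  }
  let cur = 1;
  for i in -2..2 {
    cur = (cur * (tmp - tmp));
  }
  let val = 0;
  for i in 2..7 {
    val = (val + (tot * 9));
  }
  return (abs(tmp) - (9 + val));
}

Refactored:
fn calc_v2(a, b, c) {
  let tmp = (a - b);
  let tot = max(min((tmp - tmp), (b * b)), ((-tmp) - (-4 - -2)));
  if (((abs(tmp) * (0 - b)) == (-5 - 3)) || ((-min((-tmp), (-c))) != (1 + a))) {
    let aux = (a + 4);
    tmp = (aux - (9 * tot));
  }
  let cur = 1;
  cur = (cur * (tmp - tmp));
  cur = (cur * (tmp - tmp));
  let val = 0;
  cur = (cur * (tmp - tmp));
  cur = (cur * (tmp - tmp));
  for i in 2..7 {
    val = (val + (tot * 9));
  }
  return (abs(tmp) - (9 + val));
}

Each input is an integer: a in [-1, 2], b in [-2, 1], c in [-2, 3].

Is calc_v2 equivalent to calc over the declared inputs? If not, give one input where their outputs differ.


Equivalent — the differences include min/max/abs usage differs; statement counts differ; local variable names differ; loop structure differs; arithmetic usage differs, yet no declared input distinguishes the two.
As a probe, take a=-1, b=1, c=3: calc runs tmp := -2 | tot := 4 | ((((0 - b) * abs(tmp)) == (-5 - 3)) || (max(tmp, c) != (1 + a))): true | tmp := -33 | cur := 1 | iter i=-2: | cur := 0 | iter i=-1: | cur := 0 | iter i=0: | cur := 0 | iter i=1: | cur := 0 | val := 0 | iter i=2: | val := 36 | iter i=3: | val := 72 | iter i=4: | val := 108 | iter i=5: | val := 144 | iter i=6: | val := 180 | result -156; calc_v2 runs tmp := -2 | tot := 4 | (((abs(tmp) * (0 - b)) == (-5 - 3)) || ((-min((-tmp), (-c))) != (1 + a))): true | aux := 3 | tmp := -33 | cur := 1 | cur := 0 | cur := 0 | val := 0 | cur := 0 | cur := 0 | iter i=2: | val := 36 | iter i=3: | val := 72 | iter i=4: | val := 108 | iter i=5: | val := 144 | iter i=6: | val := 180 | result -156; both end at -156.
Checked all 96 inputs in the declared domain: the outputs agree on every one.
verdict: equivalent


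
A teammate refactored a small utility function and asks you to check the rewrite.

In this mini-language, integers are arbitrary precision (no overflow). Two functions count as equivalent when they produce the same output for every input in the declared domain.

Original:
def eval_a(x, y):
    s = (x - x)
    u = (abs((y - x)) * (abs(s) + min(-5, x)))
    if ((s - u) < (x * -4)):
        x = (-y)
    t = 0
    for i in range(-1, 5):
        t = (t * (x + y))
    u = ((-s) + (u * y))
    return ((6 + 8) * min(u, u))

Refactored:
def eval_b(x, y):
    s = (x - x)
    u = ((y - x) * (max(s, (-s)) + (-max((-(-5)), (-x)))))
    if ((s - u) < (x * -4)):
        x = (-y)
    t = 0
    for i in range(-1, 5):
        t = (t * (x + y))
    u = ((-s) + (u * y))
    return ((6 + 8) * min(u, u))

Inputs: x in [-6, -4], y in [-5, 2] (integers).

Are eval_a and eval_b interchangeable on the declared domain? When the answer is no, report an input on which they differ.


These are not equivalent — on x=-4, y=-5 the outputs split (350 vs -350).
eval_a: s = 0; u = -5; ((s - u) < (x * -4)) -> true; x = 5; t = 0; [i=-1]; t = 0; [i=0]; t = 0; [i=1]; t = 0; [i=2]; t = 0; [i=3]; t = 0; [i=4]; t = 0; u = 25; return 350
eval_b: s = 0; u = 5; ((s - u) < (x * -4)) -> true; x = 5; t = 0; [i=-1]; t = 0; [i=0]; t = 0; [i=1]; t = 0; [i=2]; t = 0; [i=3]; t = 0; [i=4]; t = 0; u = -25; return -350
verdict: not equivalent; witness: x=-4, y=-5


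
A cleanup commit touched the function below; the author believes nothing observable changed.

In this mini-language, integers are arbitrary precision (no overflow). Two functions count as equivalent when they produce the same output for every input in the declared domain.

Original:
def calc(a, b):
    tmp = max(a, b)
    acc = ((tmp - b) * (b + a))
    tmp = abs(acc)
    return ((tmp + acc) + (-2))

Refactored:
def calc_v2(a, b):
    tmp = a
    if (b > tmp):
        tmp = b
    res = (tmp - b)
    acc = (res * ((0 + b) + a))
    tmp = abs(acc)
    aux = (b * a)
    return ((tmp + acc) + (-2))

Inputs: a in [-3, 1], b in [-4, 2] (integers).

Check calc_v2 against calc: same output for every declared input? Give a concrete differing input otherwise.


Equivalent. Beyond behavior-preserving changes, the revision adds an assignment to `aux` whose value nothing reads.
An exhaustive pass over the 35 declared inputs shows identical outputs.
One worked example (a=-2, b=-2) — calc: tmp=-2, then acc=0, then tmp=0, then returns -2; calc_v2: tmp=-2, then (b > tmp) is false, then res=0, then acc=0, then tmp=0, then aux=4, then returns -2; agreement on -2.
verdict: equivalent


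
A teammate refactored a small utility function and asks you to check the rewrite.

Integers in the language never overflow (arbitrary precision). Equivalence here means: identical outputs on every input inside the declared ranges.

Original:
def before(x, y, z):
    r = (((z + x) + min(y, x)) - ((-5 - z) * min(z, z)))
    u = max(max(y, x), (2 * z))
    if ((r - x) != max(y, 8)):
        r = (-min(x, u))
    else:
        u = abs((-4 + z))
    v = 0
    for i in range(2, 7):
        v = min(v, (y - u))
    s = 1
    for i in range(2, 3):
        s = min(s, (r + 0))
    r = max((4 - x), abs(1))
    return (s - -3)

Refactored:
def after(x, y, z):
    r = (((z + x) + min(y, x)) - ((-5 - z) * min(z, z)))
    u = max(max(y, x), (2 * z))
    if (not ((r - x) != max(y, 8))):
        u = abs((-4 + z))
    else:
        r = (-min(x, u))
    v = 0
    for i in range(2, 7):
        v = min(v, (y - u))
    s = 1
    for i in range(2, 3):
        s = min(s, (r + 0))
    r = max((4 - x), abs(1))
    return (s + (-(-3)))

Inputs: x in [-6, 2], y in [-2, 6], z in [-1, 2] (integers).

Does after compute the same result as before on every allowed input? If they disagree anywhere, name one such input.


The two versions differ — the changes include arithmetic usage differs, plus boolean connective usage differs.
One worked example (x=-3, y=2, z=0) — before: r := -6 | u := 2 | ((r - x) != max(y, 8)): true | r := 3 | v := 0 | iter i=2: | v := 0 | iter i=3: | v := 0 | iter i=4: | v := 0 | iter i=5: | v := 0 | iter i=6: | v := 0 | s := 1 | iter i=2: | s := 1 | r := 7 | result 4; after: r := -6 | u := 2 | (not ((r - x) != max(y, 8))): false | r := 3 | v := 0 | iter i=2: | v := 0 | iter i=3: | v := 0 | iter i=4: | v := 0 | iter i=5: | v := 0 | iter i=6: | v := 0 | s := 1 | iter i=2: | s := 1 | r := 7 | result 4; agreement on 4.
Across all 324 domain points the two functions coincide.
verdict: equivalent
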